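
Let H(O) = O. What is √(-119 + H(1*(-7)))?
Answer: 3*I*√14 ≈ 11.225*I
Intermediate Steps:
√(-119 + H(1*(-7))) = √(-119 + 1*(-7)) = √(-119 - 7) = √(-126) = 3*I*√14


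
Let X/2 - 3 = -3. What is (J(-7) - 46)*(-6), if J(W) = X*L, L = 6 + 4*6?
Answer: 276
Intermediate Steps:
L = 30 (L = 6 + 24 = 30)
X = 0 (X = 6 + 2*(-3) = 6 - 6 = 0)
J(W) = 0 (J(W) = 0*30 = 0)
(J(-7) - 46)*(-6) = (0 - 46)*(-6) = -46*(-6) = 276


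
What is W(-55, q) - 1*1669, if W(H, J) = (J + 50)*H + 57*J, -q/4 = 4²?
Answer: -4547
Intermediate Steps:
q = -64 (q = -4*4² = -4*16 = -64)
W(H, J) = 57*J + H*(50 + J) (W(H, J) = (50 + J)*H + 57*J = H*(50 + J) + 57*J = 57*J + H*(50 + J))
W(-55, q) - 1*1669 = (50*(-55) + 57*(-64) - 55*(-64)) - 1*1669 = (-2750 - 3648 + 3520) - 1669 = -2878 - 1669 = -4547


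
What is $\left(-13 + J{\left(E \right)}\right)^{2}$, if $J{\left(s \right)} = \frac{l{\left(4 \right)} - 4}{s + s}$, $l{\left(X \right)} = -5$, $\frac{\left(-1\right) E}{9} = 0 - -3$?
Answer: $\frac{5929}{36} \approx 164.69$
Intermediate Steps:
$E = -27$ ($E = - 9 \left(0 - -3\right) = - 9 \left(0 + 3\right) = \left(-9\right) 3 = -27$)
$J{\left(s \right)} = - \frac{9}{2 s}$ ($J{\left(s \right)} = \frac{-5 - 4}{s + s} = - \frac{9}{2 s}$)
$\left(-13 + J{\left(E \right)}\right)^{2} = \left(-13 - \frac{9}{2 \left(-27\right)}\right)^{2} = \left(-13 - - \frac{1}{6}\right)^{2} = \left(-13 + \frac{1}{6}\right)^{2} = \left(- \frac{77}{6}\right)^{2} = \frac{5929}{36}$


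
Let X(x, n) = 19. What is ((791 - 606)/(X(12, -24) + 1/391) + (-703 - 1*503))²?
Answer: 3160035967201/2208196 ≈ 1.4310e+6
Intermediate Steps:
((791 - 606)/(X(12, -24) + 1/391) + (-703 - 1*503))² = ((791 - 606)/(19 + 1/391) + (-703 - 1*503))² = (185/(19 + 1/391) + (-703 - 503))² = (185/(7430/391) - 1206)² = (185*(391/7430) - 1206)² = (14467/1486 - 1206)² = (-1777649/1486)² = 3160035967201/2208196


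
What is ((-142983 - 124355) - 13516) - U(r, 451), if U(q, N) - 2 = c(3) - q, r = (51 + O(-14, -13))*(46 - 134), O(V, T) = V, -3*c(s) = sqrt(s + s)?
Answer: -284112 + sqrt(6)/3 ≈ -2.8411e+5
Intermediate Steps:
c(s) = -sqrt(2)*sqrt(s)/3 (c(s) = -sqrt(s + s)/3 = -sqrt(2)*sqrt(s)/3)
r = -3256 (r = (51 - 14)*(46 - 134) = 37*(-88) = -3256)
U(q, N) = 2 - q - sqrt(6)/3 (U(q, N) = 2 + (-sqrt(2)*sqrt(3)/3 - q) = 2 + (-sqrt(6)/3 - q) = 2 + (-q - sqrt(6)/3) = 2 - q - sqrt(6)/3)
((-142983 - 124355) - 13516) - U(r, 451) = ((-142983 - 124355) - 13516) - (2 - 1*(-3256) - sqrt(6)/3) = (-267338 - 13516) - (2 + 3256 - sqrt(6)/3) = -280854 - (3258 - sqrt(6)/3) = -280854 + (-3258 + sqrt(6)/3) = -284112 + sqrt(6)/3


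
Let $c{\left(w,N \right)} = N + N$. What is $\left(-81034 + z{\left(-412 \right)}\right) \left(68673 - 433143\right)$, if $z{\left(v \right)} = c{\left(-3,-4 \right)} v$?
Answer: $28333168860$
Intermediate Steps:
$c{\left(w,N \right)} = 2 N$
$z{\left(v \right)} = - 8 v$ ($z{\left(v \right)} = 2 \left(-4\right) v = - 8 v$)
$\left(-81034 + z{\left(-412 \right)}\right) \left(68673 - 433143\right) = \left(-81034 - -3296\right) \left(68673 - 433143\right) = \left(-81034 + 3296\right) \left(-364470\right) = \left(-77738\right) \left(-364470\right) = 28333168860$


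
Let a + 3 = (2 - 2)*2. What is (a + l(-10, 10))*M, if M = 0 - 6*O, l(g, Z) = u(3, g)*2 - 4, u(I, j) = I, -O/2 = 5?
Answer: -60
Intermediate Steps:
O = -10 (O = -2*5 = -10)
l(g, Z) = 2 (l(g, Z) = 3*2 - 4 = 6 - 4 = 2)
a = -3 (a = -3 + (2 - 2)*2 = -3 + 0*2 = -3 + 0 = -3)
M = 60 (M = 0 - 6*(-10) = 0 + 60 = 60)
(a + l(-10, 10))*M = (-3 + 2)*60 = -1*60 = -60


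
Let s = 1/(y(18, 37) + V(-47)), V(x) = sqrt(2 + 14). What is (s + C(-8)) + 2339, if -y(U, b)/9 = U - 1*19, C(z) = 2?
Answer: 30434/13 ≈ 2341.1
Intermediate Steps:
y(U, b) = 171 - 9*U (y(U, b) = -9*(U - 1*19) = -9*(U - 19) = -9*(-19 + U) = 171 - 9*U)
V(x) = 4 (V(x) = sqrt(16) = 4)
s = 1/13 (s = 1/((171 - 9*18) + 4) = 1/((171 - 162) + 4) = 1/(9 + 4) = 1/13 ≈ 0.076923)
(s + C(-8)) + 2339 = (1/13 + 2) + 2339 = 27/13 + 2339 = 30434/13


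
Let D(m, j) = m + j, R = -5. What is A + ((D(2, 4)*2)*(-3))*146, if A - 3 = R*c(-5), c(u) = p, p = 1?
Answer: -5258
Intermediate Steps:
D(m, j) = j + m
c(u) = 1
A = -2 (A = 3 - 5*1 = 3 - 5 = -2)
A + ((D(2, 4)*2)*(-3))*146 = -2 + (((4 + 2)*2)*(-3))*146 = -2 + ((6*2)*(-3))*146 = -2 + (12*(-3))*146 = -2 - 36*146 = -2 - 5256 = -5258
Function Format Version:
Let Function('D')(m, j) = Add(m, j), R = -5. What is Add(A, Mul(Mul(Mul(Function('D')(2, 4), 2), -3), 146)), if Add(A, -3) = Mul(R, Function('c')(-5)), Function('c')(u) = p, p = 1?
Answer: -5258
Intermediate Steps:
Function('D')(m, j) = Add(j, m)
Function('c')(u) = 1
A = -2 (A = Add(3, Mul(-5, 1)) = Add(3, -5) = -2)
Add(A, Mul(Mul(Mul(Function('D')(2, 4), 2), -3), 146)) = Add(-2, Mul(Mul(Mul(Add(4, 2), 2), -3), 146)) = Add(-2, Mul(Mul(Mul(6, 2), -3), 146)) = Add(-2, Mul(Mul(12, -3), 146)) = Add(-2, Mul(-36, 146)) = Add(-2, -5256) = -5258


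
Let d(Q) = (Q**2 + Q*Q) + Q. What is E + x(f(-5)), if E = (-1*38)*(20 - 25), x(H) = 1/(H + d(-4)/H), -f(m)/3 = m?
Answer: 48085/253 ≈ 190.06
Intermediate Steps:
f(m) = -3*m
d(Q) = Q + 2*Q**2 (d(Q) = (Q**2 + Q**2) + Q = 2*Q**2 + Q = Q + 2*Q**2)
x(H) = 1/(H + 28/H) (x(H) = 1/(H + (-4*(1 + 2*(-4)))/H) = 1/(H + (-4*(1 - 8))/H) = 1/(H + (-4*(-7))/H) = 1/(H + 28/H))
E = 190 (E = -38*(-5) = 190)
E + x(f(-5)) = 190 + (-3*(-5))/(28 + (-3*(-5))**2) = 190 + 15/(28 + 15**2) = 190 + 15/(28 + 225) = 190 + 15/253 = 48085/253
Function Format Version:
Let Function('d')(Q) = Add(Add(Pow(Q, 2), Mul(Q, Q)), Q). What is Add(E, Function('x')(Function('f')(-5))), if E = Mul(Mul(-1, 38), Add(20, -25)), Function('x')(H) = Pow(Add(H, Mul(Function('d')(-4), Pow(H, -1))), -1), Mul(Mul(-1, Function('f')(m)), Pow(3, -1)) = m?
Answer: Rational(48085, 253) ≈ 190.06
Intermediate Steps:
Function('f')(m) = Mul(-3, m)
Function('d')(Q) = Add(Q, Mul(2, Pow(Q, 2))) (Function('d')(Q) = Add(Add(Pow(Q, 2), Pow(Q, 2)), Q) = Add(Mul(2, Pow(Q, 2)), Q) = Add(Q, Mul(2, Pow(Q, 2))))
Function('x')(H) = Pow(Add(H, Mul(28, Pow(H, -1))), -1) (Function('x')(H) = Pow(Add(H, Mul(Mul(-4, Add(1, Mul(2, -4))), Pow(H, -1))), -1) = Pow(Add(H, Mul(Mul(-4, Add(1, -8)), Pow(H, -1))), -1) = Pow(Add(H, Mul(Mul(-4, -7), Pow(H, -1))), -1) = Pow(Add(H, Mul(28, Pow(H, -1))), -1))
E = 190 (E = Mul(-38, -5) = 190)
Add(E, Function('x')(Function('f')(-5))) = Add(190, Mul(Mul(-3, -5), Pow(Add(28, Pow(Mul(-3, -5), 2)), -1))) = Add(190, Mul(15, Pow(Add(28, Pow(15, 2)), -1))) = Add(190, Mul(15, Pow(Add(28, 225), -1))) = Add(190, Mul(15, Pow(253, -1))) = Add(190, Mul(15, Rational(1, 253))) = Add(190, Rational(15, 253)) = Rational(48085, 253)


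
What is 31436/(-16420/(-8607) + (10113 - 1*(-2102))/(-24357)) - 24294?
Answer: -190595604042/98269145 ≈ -1939.5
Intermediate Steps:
31436/(-16420/(-8607) + (10113 - 1*(-2102))/(-24357)) - 24294 = 31436/(-16420*(-1/8607) + (10113 + 2102)*(-1/24357)) - 24294 = 31436/(16420/8607 + 12215*(-1/24357)) - 24294 = 31436/(16420/8607 - 12215/24357) - 24294 = 31436/(98269145/69880233) - 24294 = 31436*(69880233/98269145) - 24294 = 2196755004588/98269145 - 24294 = -190595604042/98269145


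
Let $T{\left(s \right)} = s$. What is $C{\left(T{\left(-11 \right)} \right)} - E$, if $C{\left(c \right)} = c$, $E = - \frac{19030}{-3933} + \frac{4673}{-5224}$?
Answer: $- \frac{307039723}{20545992} \approx -14.944$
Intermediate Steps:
$E = \frac{81033811}{20545992}$ ($E = \left(-19030\right) \left(- \frac{1}{3933}\right) + 4673 \left(- \frac{1}{5224}\right) = \frac{19030}{3933} - \frac{4673}{5224} = \frac{81033811}{20545992} \approx 3.944$)
$C{\left(T{\left(-11 \right)} \right)} - E = -11 - \frac{81033811}{20545992} = - \frac{307039723}{20545992}$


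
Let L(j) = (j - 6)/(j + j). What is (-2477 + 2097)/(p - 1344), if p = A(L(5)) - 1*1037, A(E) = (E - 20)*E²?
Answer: 380000/2381201 ≈ 0.15958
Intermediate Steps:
L(j) = (-6 + j)/(2*j) (L(j) = (-6 + j)/((2*j)) = (-6 + j)*(1/(2*j)) = (-6 + j)/(2*j))
A(E) = E²*(-20 + E) (A(E) = (-20 + E)*E² = E²*(-20 + E))
p = -1037201/1000 (p = ((½)*(-6 + 5)/5)²*(-20 + (½)*(-6 + 5)/5) - 1*1037 = ((½)*(⅕)*(-1))²*(-20 + (½)*(⅕)*(-1)) - 1037 = (-⅒)²*(-20 - ⅒) - 1037 = (1/100)*(-201/10) - 1037 = -201/1000 - 1037 = -1037201/1000 ≈ -1037.2)
(-2477 + 2097)/(p - 1344) = (-2477 + 2097)/(-1037201/1000 - 1344) = -380/(-2381201/1000) = -380*(-1000/2381201) = 380000/2381201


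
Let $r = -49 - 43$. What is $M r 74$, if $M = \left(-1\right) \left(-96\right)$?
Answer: $-653568$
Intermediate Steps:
$M = 96$
$r = -92$
$M r 74 = 96 \left(-92\right) 74 = \left(-8832\right) 74 = -653568$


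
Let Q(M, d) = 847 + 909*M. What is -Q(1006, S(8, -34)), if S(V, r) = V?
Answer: -915301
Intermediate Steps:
-Q(1006, S(8, -34)) = -(847 + 909*1006) = -(847 + 914454) = -1*915301 = -915301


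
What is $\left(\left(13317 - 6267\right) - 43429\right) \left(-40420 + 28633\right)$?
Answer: $428799273$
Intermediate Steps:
$\left(\left(13317 - 6267\right) - 43429\right) \left(-40420 + 28633\right) = \left(7050 - 43429\right) \left(-11787\right) = \left(-36379\right) \left(-11787\right) = 428799273$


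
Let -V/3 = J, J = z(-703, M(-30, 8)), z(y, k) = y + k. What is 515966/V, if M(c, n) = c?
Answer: 515966/2199 ≈ 234.64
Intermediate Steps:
z(y, k) = k + y
J = -733 (J = -30 - 703 = -733)
V = 2199 (V = -3*(-733) = 2199)
515966/V = 515966/2199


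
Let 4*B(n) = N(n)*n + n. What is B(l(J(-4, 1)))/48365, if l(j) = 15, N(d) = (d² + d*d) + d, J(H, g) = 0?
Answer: 699/19346 ≈ 0.036132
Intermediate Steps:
N(d) = d + 2*d² (N(d) = (d² + d²) + d = 2*d² + d = d + 2*d²)
B(n) = n/4 + n²*(1 + 2*n)/4 (B(n) = ((n*(1 + 2*n))*n + n)/4 = (n²*(1 + 2*n) + n)/4 = (n + n²*(1 + 2*n))/4 = n/4 + n²*(1 + 2*n)/4)
B(l(J(-4, 1)))/48365 = ((¼)*15*(1 + 15*(1 + 2*15)))/48365 = ((¼)*15*(1 + 15*(1 + 30)))*(1/48365) = ((¼)*15*(1 + 15*31))*(1/48365) = ((¼)*15*(1 + 465))*(1/48365) = ((¼)*15*466)*(1/48365) = (3495/2)*(1/48365) = 699/19346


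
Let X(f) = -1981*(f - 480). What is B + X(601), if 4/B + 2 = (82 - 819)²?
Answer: -130197673063/543167 ≈ -2.3970e+5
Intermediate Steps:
B = 4/543167 (B = 4/(-2 + (82 - 819)²) = 4/(-2 + (-737)²) = 4/(-2 + 543169) = 4/543167 ≈ 7.3642e-6)
X(f) = 950880 - 1981*f (X(f) = -1981*(-480 + f) = 950880 - 1981*f)
B + X(601) = 4/543167 + (950880 - 1981*601) = 4/543167 + (950880 - 1190581) = 4/543167 - 239701 = -130197673063/543167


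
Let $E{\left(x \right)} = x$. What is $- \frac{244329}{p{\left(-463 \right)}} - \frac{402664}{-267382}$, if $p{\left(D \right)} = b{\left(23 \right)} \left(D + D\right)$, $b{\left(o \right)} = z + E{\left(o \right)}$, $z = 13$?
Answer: $\frac{13125397297}{1485574392} \approx 8.8352$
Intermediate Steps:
$b{\left(o \right)} = 13 + o$
$p{\left(D \right)} = 72 D$ ($p{\left(D \right)} = \left(13 + 23\right) \left(D + D\right) = 36 \cdot 2 D = 72 D$)
$- \frac{244329}{p{\left(-463 \right)}} - \frac{402664}{-267382} = - \frac{244329}{72 \left(-463\right)} - \frac{402664}{-267382} = - \frac{244329}{-33336} - - \frac{201332}{133691} = \left(-244329\right) \left(- \frac{1}{33336}\right) + \frac{201332}{133691} = \frac{81443}{11112} + \frac{201332}{133691} = \frac{13125397297}{1485574392}$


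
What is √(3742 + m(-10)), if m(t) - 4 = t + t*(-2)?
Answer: 2*√939 ≈ 61.286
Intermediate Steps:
m(t) = 4 - t (m(t) = 4 + (t + t*(-2)) = 4 + (t - 2*t) = 4 - t)
√(3742 + m(-10)) = √(3742 + (4 - 1*(-10))) = √(3742 + (4 + 10)) = √(3742 + 14) = √3756 = 2*√939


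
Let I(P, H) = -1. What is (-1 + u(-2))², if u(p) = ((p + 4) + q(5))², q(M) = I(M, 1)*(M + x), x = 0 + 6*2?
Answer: 50176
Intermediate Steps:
x = 12 (x = 0 + 12 = 12)
q(M) = -12 - M (q(M) = -(M + 12) = -(12 + M) = -12 - M)
u(p) = (-13 + p)² (u(p) = ((p + 4) + (-12 - 1*5))² = ((4 + p) + (-12 - 5))² = ((4 + p) - 17)² = (-13 + p)²)
(-1 + u(-2))² = (-1 + (-13 - 2)²)² = (-1 + (-15)²)² = (-1 + 225)² = 224² = 50176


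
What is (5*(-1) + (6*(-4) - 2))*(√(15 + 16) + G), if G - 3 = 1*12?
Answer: -465 - 31*√31 ≈ -637.60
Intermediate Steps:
G = 15 (G = 3 + 1*12 = 3 + 12 = 15)
(5*(-1) + (6*(-4) - 2))*(√(15 + 16) + G) = (5*(-1) + (6*(-4) - 2))*(√(15 + 16) + 15) = (-5 + (-24 - 2))*(√31 + 15) = (-5 - 26)*(15 + √31) = -31*(15 + √31) = -465 - 31*√31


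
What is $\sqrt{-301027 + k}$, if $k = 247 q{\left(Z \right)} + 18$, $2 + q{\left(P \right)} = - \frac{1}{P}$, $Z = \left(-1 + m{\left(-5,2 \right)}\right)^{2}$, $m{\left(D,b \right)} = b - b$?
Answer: $5 i \sqrt{12070} \approx 549.32 i$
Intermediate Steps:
$m{\left(D,b \right)} = 0$
$Z = 1$ ($Z = \left(-1 + 0\right)^{2} = \left(-1\right)^{2} = 1$)
$q{\left(P \right)} = -2 - \frac{1}{P}$
$k = -723$ ($k = 247 \left(-2 - 1^{-1}\right) + 18 = 247 \left(-2 - 1\right) + 18 = 247 \left(-3\right) + 18 = -741 + 18 = -723$)
$\sqrt{-301027 + k} = \sqrt{-301027 - 723} = \sqrt{-301750} = 5 i \sqrt{12070}$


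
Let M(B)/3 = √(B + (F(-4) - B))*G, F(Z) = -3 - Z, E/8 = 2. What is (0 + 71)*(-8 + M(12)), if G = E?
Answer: 2840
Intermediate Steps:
E = 16 (E = 8*2 = 16)
G = 16
M(B) = 48 (M(B) = 3*(√(B + ((-3 - 1*(-4)) - B))*16) = 3*(√(B + ((-3 + 4) - B))*16) = 3*(√(B + (1 - B))*16) = 3*(√1*16) = 3*(1*16) = 3*16 = 48)
(0 + 71)*(-8 + M(12)) = (0 + 71)*(-8 + 48) = 71*40 = 2840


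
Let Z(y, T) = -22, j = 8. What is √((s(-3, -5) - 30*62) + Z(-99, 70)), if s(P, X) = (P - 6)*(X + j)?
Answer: I*√1909 ≈ 43.692*I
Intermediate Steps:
s(P, X) = (-6 + P)*(8 + X) (s(P, X) = (P - 6)*(X + 8) = (-6 + P)*(8 + X))
√((s(-3, -5) - 30*62) + Z(-99, 70)) = √(((-48 - 6*(-5) + 8*(-3) - 3*(-5)) - 30*62) - 22) = √(((-48 + 30 - 24 + 15) - 1860) - 22) = √((-27 - 1860) - 22) = √(-1887 - 22) = √(-1909) = I*√1909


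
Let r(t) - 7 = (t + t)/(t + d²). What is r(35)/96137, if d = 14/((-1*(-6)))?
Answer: 227/2499562 ≈ 9.0816e-5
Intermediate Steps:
d = 7/3 (d = 14/6 = 14*(⅙) = 7/3 ≈ 2.3333)
r(t) = 7 + 2*t/(49/9 + t) (r(t) = 7 + (t + t)/(t + (7/3)²) = 7 + (2*t)/(t + 49/9) = 7 + (2*t)/(49/9 + t) = 7 + 2*t/(49/9 + t))
r(35)/96137 = ((343 + 81*35)/(49 + 9*35))/96137 = ((343 + 2835)/(49 + 315))*(1/96137) = (3178/364)*(1/96137) = ((1/364)*3178)*(1/96137) = (227/26)*(1/96137) = 227/2499562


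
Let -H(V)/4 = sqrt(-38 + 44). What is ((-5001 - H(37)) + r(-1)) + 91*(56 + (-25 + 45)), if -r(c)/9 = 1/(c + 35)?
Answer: 65101/34 + 4*sqrt(6) ≈ 1924.5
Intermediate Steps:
r(c) = -9/(35 + c) (r(c) = -9/(c + 35) = -9/(35 + c))
H(V) = -4*sqrt(6) (H(V) = -4*sqrt(-38 + 44) = -4*sqrt(6))
((-5001 - H(37)) + r(-1)) + 91*(56 + (-25 + 45)) = ((-5001 - (-4)*sqrt(6)) - 9/(35 - 1)) + 91*(56 + (-25 + 45)) = ((-5001 + 4*sqrt(6)) - 9/34) + 91*(56 + 20) = ((-5001 + 4*sqrt(6)) - 9*1/34) + 91*76 = ((-5001 + 4*sqrt(6)) - 9/34) + 6916 = (-170043/34 + 4*sqrt(6)) + 6916 = 65101/34 + 4*sqrt(6)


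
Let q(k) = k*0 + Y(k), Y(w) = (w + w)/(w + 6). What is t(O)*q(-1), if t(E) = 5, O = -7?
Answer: -2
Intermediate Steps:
Y(w) = 2*w/(6 + w) (Y(w) = (2*w)/(6 + w) = 2*w/(6 + w))
q(k) = 2*k/(6 + k) (q(k) = k*0 + 2*k/(6 + k) = 0 + 2*k/(6 + k) = 2*k/(6 + k))
t(O)*q(-1) = 5*(2*(-1)/(6 - 1)) = 5*(2*(-1)/5) = 5*(2*(-1)*(1/5)) = 5*(-2/5) = -2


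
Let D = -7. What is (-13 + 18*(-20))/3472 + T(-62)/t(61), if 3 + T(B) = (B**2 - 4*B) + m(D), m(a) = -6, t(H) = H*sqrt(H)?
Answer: -373/3472 + 4083*sqrt(61)/3721 ≈ 8.4626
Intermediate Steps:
t(H) = H**(3/2)
T(B) = -9 + B**2 - 4*B (T(B) = -3 + ((B**2 - 4*B) - 6) = -3 + (-6 + B**2 - 4*B) = -9 + B**2 - 4*B)
(-13 + 18*(-20))/3472 + T(-62)/t(61) = (-13 + 18*(-20))/3472 + (-9 + (-62)**2 - 4*(-62))/(61**(3/2)) = (-13 - 360)*(1/3472) + (-9 + 3844 + 248)/((61*sqrt(61))) = -373*1/3472 + 4083*(sqrt(61)/3721) = -373/3472 + 4083*sqrt(61)/3721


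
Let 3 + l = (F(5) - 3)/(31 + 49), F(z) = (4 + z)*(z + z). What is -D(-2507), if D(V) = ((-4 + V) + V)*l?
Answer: -383877/40 ≈ -9596.9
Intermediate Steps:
F(z) = 2*z*(4 + z) (F(z) = (4 + z)*(2*z) = 2*z*(4 + z))
l = -153/80 (l = -3 + (2*5*(4 + 5) - 3)/(31 + 49) = -3 + (2*5*9 - 3)/80 = -3 + (90 - 3)*(1/80) = -3 + 87*(1/80) = -3 + 87/80 = -153/80 ≈ -1.9125)
D(V) = 153/20 - 153*V/40 (D(V) = ((-4 + V) + V)*(-153/80) = (-4 + 2*V)*(-153/80) = 153/20 - 153*V/40)
-D(-2507) = -(153/20 - 153/40*(-2507)) = -(153/20 + 383571/40) = -1*383877/40 = -383877/40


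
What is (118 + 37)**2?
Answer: 24025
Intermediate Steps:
(118 + 37)**2 = 155**2 = 24025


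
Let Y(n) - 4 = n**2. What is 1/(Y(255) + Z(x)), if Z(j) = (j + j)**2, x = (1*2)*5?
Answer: 1/65429 ≈ 1.5284e-5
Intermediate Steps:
x = 10 (x = 2*5 = 10)
Z(j) = 4*j**2 (Z(j) = (2*j)**2 = 4*j**2)
Y(n) = 4 + n**2
1/(Y(255) + Z(x)) = 1/((4 + 255**2) + 4*10**2) = 1/((4 + 65025) + 4*100) = 1/(65029 + 400) = 1/65429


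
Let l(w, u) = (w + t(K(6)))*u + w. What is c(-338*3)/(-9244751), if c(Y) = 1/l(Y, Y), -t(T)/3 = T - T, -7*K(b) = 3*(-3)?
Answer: -1/9496041821682 ≈ -1.0531e-13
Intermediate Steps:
K(b) = 9/7 (K(b) = -3*(-3)/7 = -⅐*(-9) = 9/7)
t(T) = 0 (t(T) = -3*(T - T) = -3*0 = 0)
l(w, u) = w + u*w (l(w, u) = (w + 0)*u + w = w*u + w = u*w + w = w + u*w)
c(Y) = 1/(Y*(1 + Y))
c(-338*3)/(-9244751) = (1/(((-338*3))*(1 - 338*3)))/(-9244751) = (1/((-1014)*(1 - 1014)))*(-1/9244751) = -1/1014/(-1013)*(-1/9244751) = -1/1014*(-1/1013)*(-1/9244751) = (1/1027182)*(-1/9244751) = -1/9496041821682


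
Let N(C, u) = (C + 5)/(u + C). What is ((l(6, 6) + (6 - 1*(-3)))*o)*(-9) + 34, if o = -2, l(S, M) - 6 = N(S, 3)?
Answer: 326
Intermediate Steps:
N(C, u) = (5 + C)/(C + u)
l(S, M) = 6 + (5 + S)/(3 + S) (l(S, M) = 6 + (5 + S)/(S + 3) = 6 + (5 + S)/(3 + S))
((l(6, 6) + (6 - 1*(-3)))*o)*(-9) + 34 = (((23 + 7*6)/(3 + 6) + (6 - 1*(-3)))*(-2))*(-9) + 34 = (((23 + 42)/9 + (6 + 3))*(-2))*(-9) + 34 = (((⅑)*65 + 9)*(-2))*(-9) + 34 = ((65/9 + 9)*(-2))*(-9) + 34 = ((146/9)*(-2))*(-9) + 34 = -292/9*(-9) + 34 = 292 + 34 = 326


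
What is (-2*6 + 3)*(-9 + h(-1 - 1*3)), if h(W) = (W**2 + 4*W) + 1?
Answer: 72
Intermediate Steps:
h(W) = 1 + W**2 + 4*W
(-2*6 + 3)*(-9 + h(-1 - 1*3)) = (-2*6 + 3)*(-9 + (1 + (-1 - 1*3)**2 + 4*(-1 - 1*3))) = (-12 + 3)*(-9 + (1 + (-1 - 3)**2 + 4*(-1 - 3))) = -9*(-9 + (1 + (-4)**2 + 4*(-4))) = -9*(-9 + (1 + 16 - 16)) = -9*(-9 + 1) = -9*(-8) = 72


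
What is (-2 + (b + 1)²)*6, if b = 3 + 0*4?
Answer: 84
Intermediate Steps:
b = 3 (b = 3 + 0 = 3)
(-2 + (b + 1)²)*6 = (-2 + (3 + 1)²)*6 = (-2 + 4²)*6 = (-2 + 16)*6 = 14*6 = 84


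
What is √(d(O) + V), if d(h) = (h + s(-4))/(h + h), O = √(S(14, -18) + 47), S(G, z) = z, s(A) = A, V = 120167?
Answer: √(404243470 - 232*√29)/58 ≈ 346.65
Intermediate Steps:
O = √29 (O = √(-18 + 47) = √29 ≈ 5.3852)
d(h) = (-4 + h)/(2*h) (d(h) = (h - 4)/(h + h) = (-4 + h)/((2*h)) = (-4 + h)*(1/(2*h)) = (-4 + h)/(2*h))
√(d(O) + V) = √((-4 + √29)/(2*(√29)) + 120167) = √((√29/29)*(-4 + √29)/2 + 120167) = √(√29*(-4 + √29)/58 + 120167) = √(120167 + √29*(-4 + √29)/58)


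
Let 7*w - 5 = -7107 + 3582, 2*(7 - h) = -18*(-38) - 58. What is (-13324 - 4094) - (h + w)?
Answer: -116264/7 ≈ -16609.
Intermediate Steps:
h = -306 (h = 7 - (-18*(-38) - 58)/2 = 7 - (684 - 58)/2 = 7 - ½*626 = 7 - 313 = -306)
w = -3520/7 (w = 5/7 + (-7107 + 3582)/7 = 5/7 + (⅐)*(-3525) = 5/7 - 3525/7 = -3520/7 ≈ -502.86)
(-13324 - 4094) - (h + w) = (-13324 - 4094) - (-306 - 3520/7) = -17418 - 1*(-5662/7) = -17418 + 5662/7 = -116264/7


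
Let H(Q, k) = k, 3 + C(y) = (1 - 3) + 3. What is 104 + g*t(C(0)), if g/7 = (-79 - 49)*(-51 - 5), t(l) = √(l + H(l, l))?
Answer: 104 + 100352*I ≈ 104.0 + 1.0035e+5*I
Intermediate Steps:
C(y) = -2 (C(y) = -3 + ((1 - 3) + 3) = -3 + (-2 + 3) = -3 + 1 = -2)
t(l) = √2*√l (t(l) = √(l + l) = √(2*l) = √2*√l)
g = 50176 (g = 7*((-79 - 49)*(-51 - 5)) = 7*(-128*(-56)) = 7*7168 = 50176)
104 + g*t(C(0)) = 104 + 50176*(√2*√(-2)) = 104 + 50176*(√2*(I*√2)) = 104 + 50176*(2*I) = 104 + 100352*I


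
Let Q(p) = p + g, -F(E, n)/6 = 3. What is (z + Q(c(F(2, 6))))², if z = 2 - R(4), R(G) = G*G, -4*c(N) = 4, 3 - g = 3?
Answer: 225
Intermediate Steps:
g = 0 (g = 3 - 1*3 = 3 - 3 = 0)
F(E, n) = -18 (F(E, n) = -6*3 = -18)
c(N) = -1 (c(N) = -¼*4 = -1)
Q(p) = p (Q(p) = p + 0 = p)
R(G) = G²
z = -14 (z = 2 - 1*4² = 2 - 1*16 = 2 - 16 = -14)
(z + Q(c(F(2, 6))))² = (-14 - 1)² = (-15)² = 225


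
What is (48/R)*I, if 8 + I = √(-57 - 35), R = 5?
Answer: -384/5 + 96*I*√23/5 ≈ -76.8 + 92.08*I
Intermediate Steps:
I = -8 + 2*I*√23 (I = -8 + √(-57 - 35) = -8 + √(-92) = -8 + 2*I*√23 ≈ -8.0 + 9.5917*I)
(48/R)*I = (48/5)*(-8 + 2*I*√23) = (48*(⅕))*(-8 + 2*I*√23) = 48*(-8 + 2*I*√23)/5 = -384/5 + 96*I*√23/5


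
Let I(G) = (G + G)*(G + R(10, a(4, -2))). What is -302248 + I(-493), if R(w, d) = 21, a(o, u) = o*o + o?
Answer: 163144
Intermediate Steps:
a(o, u) = o + o² (a(o, u) = o² + o = o + o²)
I(G) = 2*G*(21 + G) (I(G) = (G + G)*(G + 21) = (2*G)*(21 + G) = 2*G*(21 + G))
-302248 + I(-493) = -302248 + 2*(-493)*(21 - 493) = -302248 + 2*(-493)*(-472) = -302248 + 465392 = 163144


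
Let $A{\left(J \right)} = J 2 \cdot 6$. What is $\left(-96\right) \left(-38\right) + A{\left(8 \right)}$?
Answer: $3744$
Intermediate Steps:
$A{\left(J \right)} = 12 J$ ($A{\left(J \right)} = 2 J 6 = 12 J$)
$\left(-96\right) \left(-38\right) + A{\left(8 \right)} = \left(-96\right) \left(-38\right) + 12 \cdot 8 = 3648 + 96 = 3744$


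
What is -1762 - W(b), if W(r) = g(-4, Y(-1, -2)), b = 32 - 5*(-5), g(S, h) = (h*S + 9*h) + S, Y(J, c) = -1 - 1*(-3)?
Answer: -1768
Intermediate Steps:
Y(J, c) = 2 (Y(J, c) = -1 + 3 = 2)
g(S, h) = S + 9*h + S*h (g(S, h) = (S*h + 9*h) + S = (9*h + S*h) + S = S + 9*h + S*h)
b = 57 (b = 32 - 1*(-25) = 32 + 25 = 57)
W(r) = 6 (W(r) = -4 + 9*2 - 4*2 = -4 + 18 - 8 = 6)
-1762 - W(b) = -1762 - 1*6 = -1762 - 6 = -1768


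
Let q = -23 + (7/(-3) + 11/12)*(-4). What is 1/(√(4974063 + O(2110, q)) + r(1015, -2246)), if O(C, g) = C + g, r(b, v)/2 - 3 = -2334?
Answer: -13986/50274265 - √44785401/50274265 ≈ -0.00041131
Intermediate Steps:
q = -52/3 (q = -23 + (7*(-⅓) + 11*(1/12))*(-4) = -23 + (-7/3 + 11/12)*(-4) = -23 - 17/12*(-4) = -23 + 17/3 = -52/3 ≈ -17.333)
r(b, v) = -4662 (r(b, v) = 6 + 2*(-2334) = 6 - 4668 = -4662)
1/(√(4974063 + O(2110, q)) + r(1015, -2246)) = 1/(√(4974063 + (2110 - 52/3)) - 4662) = 1/(√(4974063 + 6278/3) - 4662) = 1/(√(14928467/3) - 4662) = 1/(√44785401/3 - 4662) = 1/(-4662 + √44785401/3)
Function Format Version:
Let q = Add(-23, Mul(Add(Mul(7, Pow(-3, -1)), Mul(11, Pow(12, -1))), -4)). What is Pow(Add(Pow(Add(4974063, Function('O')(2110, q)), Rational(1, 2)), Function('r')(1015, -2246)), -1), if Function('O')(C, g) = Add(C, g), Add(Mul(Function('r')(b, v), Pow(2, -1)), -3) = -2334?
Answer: Add(Rational(-13986, 50274265), Mul(Rational(-1, 50274265), Pow(44785401, Rational(1, 2)))) ≈ -0.00041131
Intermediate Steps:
q = Rational(-52, 3) (q = Add(-23, Mul(Add(Mul(7, Rational(-1, 3)), Mul(11, Rational(1, 12))), -4)) = Add(-23, Mul(Add(Rational(-7, 3), Rational(11, 12)), -4)) = Add(-23, Mul(Rational(-17, 12), -4)) = Add(-23, Rational(17, 3)) = Rational(-52, 3) ≈ -17.333)
Function('r')(b, v) = -4662 (Function('r')(b, v) = Add(6, Mul(2, -2334)) = Add(6, -4668) = -4662)
Pow(Add(Pow(Add(4974063, Function('O')(2110, q)), Rational(1, 2)), Function('r')(1015, -2246)), -1) = Pow(Add(Pow(Add(4974063, Add(2110, Rational(-52, 3))), Rational(1, 2)), -4662), -1) = Pow(Add(Pow(Add(4974063, Rational(6278, 3)), Rational(1, 2)), -4662), -1) = Pow(Add(Pow(Rational(14928467, 3), Rational(1, 2)), -4662), -1) = Pow(Add(Mul(Rational(1, 3), Pow(44785401, Rational(1, 2))), -4662), -1) = Pow(Add(-4662, Mul(Rational(1, 3), Pow(44785401, Rational(1, 2)))), -1)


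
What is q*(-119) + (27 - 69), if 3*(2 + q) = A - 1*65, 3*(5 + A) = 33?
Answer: 7609/3 ≈ 2536.3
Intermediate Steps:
A = 6 (A = -5 + (⅓)*33 = -5 + 11 = 6)
q = -65/3 (q = -2 + (6 - 1*65)/3 = -2 + (6 - 65)/3 = -2 + (⅓)*(-59) = -2 - 59/3 = -65/3 ≈ -21.667)
q*(-119) + (27 - 69) = -65/3*(-119) + (27 - 69) = 7735/3 - 42 = 7609/3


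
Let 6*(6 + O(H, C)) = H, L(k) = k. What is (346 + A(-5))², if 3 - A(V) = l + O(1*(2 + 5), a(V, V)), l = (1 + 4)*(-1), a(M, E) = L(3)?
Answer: 4635409/36 ≈ 1.2876e+5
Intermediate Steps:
a(M, E) = 3
O(H, C) = -6 + H/6
l = -5 (l = 5*(-1) = -5)
A(V) = 77/6 (A(V) = 3 - (-5 + (-6 + (1*(2 + 5))/6)) = 3 - (-5 + (-6 + (1*7)/6)) = 3 - (-5 + (-6 + (⅙)*7)) = 3 - (-5 + (-6 + 7/6)) = 3 - (-5 - 29/6) = 3 - 1*(-59/6) = 3 + 59/6 = 77/6)
(346 + A(-5))² = (346 + 77/6)² = (2153/6)² = 4635409/36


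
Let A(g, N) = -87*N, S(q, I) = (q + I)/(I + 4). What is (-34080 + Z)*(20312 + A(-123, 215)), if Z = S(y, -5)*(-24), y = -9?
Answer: -55306512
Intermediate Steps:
S(q, I) = (I + q)/(4 + I)
Z = -336 (Z = ((-5 - 9)/(4 - 5))*(-24) = (-14/(-1))*(-24) = -1*(-14)*(-24) = 14*(-24) = -336)
(-34080 + Z)*(20312 + A(-123, 215)) = (-34080 - 336)*(20312 - 87*215) = -34416*(20312 - 18705) = -34416*1607 = -55306512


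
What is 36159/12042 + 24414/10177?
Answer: 220661177/40850478 ≈ 5.4017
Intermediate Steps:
36159/12042 + 24414/10177 = 36159*(1/12042) + 24414*(1/10177) = 12053/4014 + 24414/10177 = 220661177/40850478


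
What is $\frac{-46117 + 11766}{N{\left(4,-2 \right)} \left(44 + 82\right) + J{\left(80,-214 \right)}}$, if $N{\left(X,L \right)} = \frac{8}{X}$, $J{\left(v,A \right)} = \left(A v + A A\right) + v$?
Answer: $- \frac{34351}{29008} \approx -1.1842$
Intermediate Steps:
$J{\left(v,A \right)} = v + A^{2} + A v$ ($J{\left(v,A \right)} = \left(A v + A^{2}\right) + v = \left(A^{2} + A v\right) + v = v + A^{2} + A v$)
$\frac{-46117 + 11766}{N{\left(4,-2 \right)} \left(44 + 82\right) + J{\left(80,-214 \right)}} = \frac{-46117 + 11766}{\frac{8}{4} \left(44 + 82\right) + \left(80 + \left(-214\right)^{2} - 17120\right)} = - \frac{34351}{8 \cdot \frac{1}{4} \cdot 126 + \left(80 + 45796 - 17120\right)} = - \frac{34351}{2 \cdot 126 + 28756} = - \frac{34351}{252 + 28756} = - \frac{34351}{29008}$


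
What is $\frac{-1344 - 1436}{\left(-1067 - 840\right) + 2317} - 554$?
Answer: $- \frac{22992}{41} \approx -560.78$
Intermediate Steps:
$\frac{-1344 - 1436}{\left(-1067 - 840\right) + 2317} - 554 = - \frac{2780}{\left(-1067 - 840\right) + 2317} - 554 = - \frac{2780}{-1907 + 2317} - 554 = - \frac{2780}{410} - 554 = \left(-2780\right) \frac{1}{410} - 554 = - \frac{278}{41} - 554 = - \frac{22992}{41}$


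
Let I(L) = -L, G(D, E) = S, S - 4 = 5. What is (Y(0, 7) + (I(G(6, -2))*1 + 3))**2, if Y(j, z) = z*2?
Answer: 64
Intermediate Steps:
S = 9 (S = 4 + 5 = 9)
G(D, E) = 9
Y(j, z) = 2*z
(Y(0, 7) + (I(G(6, -2))*1 + 3))**2 = (2*7 + (-1*9*1 + 3))**2 = (14 + (-9*1 + 3))**2 = (14 + (-9 + 3))**2 = (14 - 6)**2 = 8**2 = 64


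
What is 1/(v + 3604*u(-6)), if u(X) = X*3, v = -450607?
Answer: -1/515479 ≈ -1.9399e-6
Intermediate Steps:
u(X) = 3*X
1/(v + 3604*u(-6)) = 1/(-450607 + 3604*(3*(-6))) = 1/(-450607 + 3604*(-18)) = 1/(-450607 - 64872) = 1/(-515479) = -1/515479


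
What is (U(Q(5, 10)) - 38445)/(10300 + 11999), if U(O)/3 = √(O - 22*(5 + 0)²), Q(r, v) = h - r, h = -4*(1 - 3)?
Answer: -12815/7433 + I*√547/7433 ≈ -1.7241 + 0.0031465*I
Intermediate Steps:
h = 8 (h = -4*(-2) = 8)
Q(r, v) = 8 - r
U(O) = 3*√(-550 + O) (U(O) = 3*√(O - 22*(5 + 0)²) = 3*√(O - 22*5²) = 3*√(O - 22*25) = 3*√(O - 550) = 3*√(-550 + O))
(U(Q(5, 10)) - 38445)/(10300 + 11999) = (3*√(-550 + (8 - 1*5)) - 38445)/(10300 + 11999) = (3*√(-550 + (8 - 5)) - 38445)/22299 = (3*√(-550 + 3) - 38445)*(1/22299) = (3*√(-547) - 38445)*(1/22299) = (3*(I*√547) - 38445)*(1/22299) = (3*I*√547 - 38445)*(1/22299) = (-38445 + 3*I*√547)*(1/22299) = -12815/7433 + I*√547/7433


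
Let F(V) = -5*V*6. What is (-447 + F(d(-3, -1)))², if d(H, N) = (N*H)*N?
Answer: 127449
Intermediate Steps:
d(H, N) = H*N² (d(H, N) = (H*N)*N = H*N²)
F(V) = -30*V
(-447 + F(d(-3, -1)))² = (-447 - (-90)*(-1)²)² = (-447 - (-90))² = (-447 - 30*(-3))² = (-447 + 90)² = (-357)² = 127449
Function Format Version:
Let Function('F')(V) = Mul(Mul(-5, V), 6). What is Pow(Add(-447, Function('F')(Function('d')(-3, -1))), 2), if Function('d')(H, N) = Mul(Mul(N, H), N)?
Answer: 127449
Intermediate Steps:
Function('d')(H, N) = Mul(H, Pow(N, 2)) (Function('d')(H, N) = Mul(Mul(H, N), N) = Mul(H, Pow(N, 2)))
Function('F')(V) = Mul(-30, V)
Pow(Add(-447, Function('F')(Function('d')(-3, -1))), 2) = Pow(Add(-447, Mul(-30, Mul(-3, Pow(-1, 2)))), 2) = Pow(Add(-447, Mul(-30, Mul(-3, 1))), 2) = Pow(Add(-447, Mul(-30, -3)), 2) = Pow(Add(-447, 90), 2) = Pow(-357, 2) = 127449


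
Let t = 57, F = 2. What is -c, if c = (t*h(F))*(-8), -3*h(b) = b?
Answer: -304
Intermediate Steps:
h(b) = -b/3
c = 304 (c = (57*(-⅓*2))*(-8) = (57*(-⅔))*(-8) = -38*(-8) = 304)
-c = -1*304 = -304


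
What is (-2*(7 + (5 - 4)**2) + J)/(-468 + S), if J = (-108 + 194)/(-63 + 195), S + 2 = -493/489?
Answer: 165119/5067106 ≈ 0.032586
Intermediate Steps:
S = -1471/489 (S = -2 - 493/489 = -1471/489 ≈ -3.0082)
J = 43/66 (J = 86/132 = 86*(1/132) = 43/66 ≈ 0.65152)
(-2*(7 + (5 - 4)**2) + J)/(-468 + S) = (-2*(7 + (5 - 4)**2) + 43/66)/(-468 - 1471/489) = (-2*(7 + 1**2) + 43/66)/(-230323/489) = (-2*(7 + 1) + 43/66)*(-489/230323) = (-2*8 + 43/66)*(-489/230323) = (-16 + 43/66)*(-489/230323) = -1013/66*(-489/230323) = 165119/5067106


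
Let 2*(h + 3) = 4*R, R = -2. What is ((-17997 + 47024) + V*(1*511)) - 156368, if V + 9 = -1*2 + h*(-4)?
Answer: -118654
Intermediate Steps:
h = -7 (h = -3 + (4*(-2))/2 = -3 + (½)*(-8) = -3 - 4 = -7)
V = 17 (V = -9 + (-1*2 - 7*(-4)) = -9 + (-2 + 28) = -9 + 26 = 17)
((-17997 + 47024) + V*(1*511)) - 156368 = ((-17997 + 47024) + 17*(1*511)) - 156368 = (29027 + 17*511) - 156368 = (29027 + 8687) - 156368 = 37714 - 156368 = -118654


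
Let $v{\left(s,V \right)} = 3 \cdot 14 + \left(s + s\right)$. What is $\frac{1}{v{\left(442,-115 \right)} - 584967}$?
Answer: $- \frac{1}{584041} \approx -1.7122 \cdot 10^{-6}$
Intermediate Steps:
$v{\left(s,V \right)} = 42 + 2 s$
$\frac{1}{v{\left(442,-115 \right)} - 584967} = \frac{1}{\left(42 + 2 \cdot 442\right) - 584967} = \frac{1}{\left(42 + 884\right) - 584967} = \frac{1}{926 - 584967} = \frac{1}{-584041} = - \frac{1}{584041}$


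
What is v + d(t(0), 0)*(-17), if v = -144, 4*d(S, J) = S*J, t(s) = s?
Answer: -144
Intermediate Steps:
d(S, J) = J*S/4 (d(S, J) = (S*J)/4 = (J*S)/4 = J*S/4)
v + d(t(0), 0)*(-17) = -144 + ((¼)*0*0)*(-17) = -144 + 0*(-17) = -144 + 0 = -144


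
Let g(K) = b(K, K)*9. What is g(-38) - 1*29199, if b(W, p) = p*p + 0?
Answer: -16203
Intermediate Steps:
b(W, p) = p² (b(W, p) = p² + 0 = p²)
g(K) = 9*K² (g(K) = K²*9 = 9*K²)
g(-38) - 1*29199 = 9*(-38)² - 1*29199 = 9*1444 - 29199 = 12996 - 29199 = -16203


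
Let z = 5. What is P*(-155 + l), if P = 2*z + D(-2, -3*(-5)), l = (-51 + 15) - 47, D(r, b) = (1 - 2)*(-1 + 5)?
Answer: -1428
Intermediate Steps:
D(r, b) = -4 (D(r, b) = -1*4 = -4)
l = -83 (l = -36 - 47 = -83)
P = 6 (P = 2*5 - 4 = 10 - 4 = 6)
P*(-155 + l) = 6*(-155 - 83) = 6*(-238) = -1428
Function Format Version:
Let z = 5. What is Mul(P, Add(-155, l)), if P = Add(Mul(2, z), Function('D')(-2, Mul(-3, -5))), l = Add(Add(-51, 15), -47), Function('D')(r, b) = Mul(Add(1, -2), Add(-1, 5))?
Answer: -1428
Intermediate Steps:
Function('D')(r, b) = -4 (Function('D')(r, b) = Mul(-1, 4) = -4)
l = -83 (l = Add(-36, -47) = -83)
P = 6 (P = Add(Mul(2, 5), -4) = Add(10, -4) = 6)
Mul(P, Add(-155, l)) = Mul(6, Add(-155, -83)) = Mul(6, -238) = -1428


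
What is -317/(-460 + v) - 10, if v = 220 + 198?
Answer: -103/42 ≈ -2.4524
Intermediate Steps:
v = 418
-317/(-460 + v) - 10 = -317/(-460 + 418) - 10 = -317/(-42) - 10 = -317*(-1/42) - 10 = 317/42 - 10 = -103/42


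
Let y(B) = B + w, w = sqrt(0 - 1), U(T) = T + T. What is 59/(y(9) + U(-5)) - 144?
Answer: -347/2 - 59*I/2 ≈ -173.5 - 29.5*I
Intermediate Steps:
U(T) = 2*T
w = I (w = sqrt(-1) = I ≈ 1.0*I)
y(B) = I + B (y(B) = B + I = I + B)
59/(y(9) + U(-5)) - 144 = 59/((I + 9) + 2*(-5)) - 144 = 59/((9 + I) - 10) - 144 = 59/(-1 + I) - 144 = ((-1 - I)/2)*59 - 144 = 59*(-1 - I)/2 - 144 = -144 + 59*(-1 - I)/2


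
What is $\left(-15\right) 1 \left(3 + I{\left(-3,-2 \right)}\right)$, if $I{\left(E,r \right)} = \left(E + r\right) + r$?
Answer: $60$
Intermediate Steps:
$I{\left(E,r \right)} = E + 2 r$
$\left(-15\right) 1 \left(3 + I{\left(-3,-2 \right)}\right) = \left(-15\right) 1 \left(3 + \left(-3 + 2 \left(-2\right)\right)\right) = - 15 \left(3 - 7\right) = \left(-15\right) \left(-4\right) = 60$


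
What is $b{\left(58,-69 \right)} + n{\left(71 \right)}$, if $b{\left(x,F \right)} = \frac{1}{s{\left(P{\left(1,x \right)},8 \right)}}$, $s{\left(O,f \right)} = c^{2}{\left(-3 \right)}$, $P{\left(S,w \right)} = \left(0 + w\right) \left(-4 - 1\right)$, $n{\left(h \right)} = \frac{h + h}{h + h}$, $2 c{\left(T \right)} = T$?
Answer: $\frac{13}{9} \approx 1.4444$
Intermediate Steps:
$c{\left(T \right)} = \frac{T}{2}$
$n{\left(h \right)} = 1$ ($n{\left(h \right)} = \frac{2 h}{2 h} = 2 h \frac{1}{2 h} = 1$)
$P{\left(S,w \right)} = - 5 w$ ($P{\left(S,w \right)} = w \left(-5\right) = - 5 w$)
$s{\left(O,f \right)} = \frac{9}{4}$ ($s{\left(O,f \right)} = \left(\frac{1}{2} \left(-3\right)\right)^{2} = \left(- \frac{3}{2}\right)^{2} = \frac{9}{4}$)
$b{\left(x,F \right)} = \frac{4}{9}$ ($b{\left(x,F \right)} = \frac{1}{\frac{9}{4}} = \frac{4}{9}$)
$b{\left(58,-69 \right)} + n{\left(71 \right)} = \frac{4}{9} + 1 = \frac{13}{9}$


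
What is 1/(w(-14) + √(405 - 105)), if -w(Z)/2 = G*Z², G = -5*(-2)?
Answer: -196/768305 - √3/1536610 ≈ -0.00025623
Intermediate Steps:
G = 10
w(Z) = -20*Z²
1/(w(-14) + √(405 - 105)) = 1/(-20*(-14)² + √(405 - 105)) = 1/(-20*196 + √300) = 1/(-3920 + 10*√3)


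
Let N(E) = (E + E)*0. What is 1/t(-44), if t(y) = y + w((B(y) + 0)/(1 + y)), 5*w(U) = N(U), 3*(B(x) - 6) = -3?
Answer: -1/44 ≈ -0.022727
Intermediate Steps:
N(E) = 0 (N(E) = (2*E)*0 = 0)
B(x) = 5 (B(x) = 6 + (⅓)*(-3) = 6 - 1 = 5)
w(U) = 0 (w(U) = (⅕)*0 = 0)
t(y) = y (t(y) = y + 0 = y)
1/t(-44) = 1/(-44) = -1/44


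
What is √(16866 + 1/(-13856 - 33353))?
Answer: √37589080112537/47209 ≈ 129.87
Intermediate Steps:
√(16866 + 1/(-13856 - 33353)) = √(16866 + 1/(-47209)) = √(16866 - 1/47209) = √(796226993/47209) = √37589080112537/47209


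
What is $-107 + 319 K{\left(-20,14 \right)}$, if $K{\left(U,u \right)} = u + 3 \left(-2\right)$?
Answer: $2445$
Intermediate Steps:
$K{\left(U,u \right)} = -6 + u$ ($K{\left(U,u \right)} = u - 6 = -6 + u$)
$-107 + 319 K{\left(-20,14 \right)} = -107 + 319 \left(-6 + 14\right) = -107 + 319 \cdot 8 = -107 + 2552 = 2445$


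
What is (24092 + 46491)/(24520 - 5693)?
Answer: 70583/18827 ≈ 3.7490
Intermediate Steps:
(24092 + 46491)/(24520 - 5693) = 70583/18827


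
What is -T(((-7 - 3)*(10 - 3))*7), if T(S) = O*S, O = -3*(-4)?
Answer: 5880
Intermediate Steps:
O = 12
T(S) = 12*S
-T(((-7 - 3)*(10 - 3))*7) = -12*((-7 - 3)*(10 - 3))*7 = -12*-10*7*7 = -12*(-70*7) = -12*(-490) = -1*(-5880) = 5880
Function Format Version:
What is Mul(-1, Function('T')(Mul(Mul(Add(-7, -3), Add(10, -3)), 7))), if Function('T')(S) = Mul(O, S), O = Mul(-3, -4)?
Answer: 5880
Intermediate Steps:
O = 12
Function('T')(S) = Mul(12, S)
Mul(-1, Function('T')(Mul(Mul(Add(-7, -3), Add(10, -3)), 7))) = Mul(-1, Mul(12, Mul(Mul(Add(-7, -3), Add(10, -3)), 7))) = Mul(-1, Mul(12, Mul(Mul(-10, 7), 7))) = Mul(-1, Mul(12, Mul(-70, 7))) = Mul(-1, Mul(12, -490)) = Mul(-1, -5880) = 5880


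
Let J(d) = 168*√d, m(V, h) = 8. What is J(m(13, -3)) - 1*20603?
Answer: -20603 + 336*√2 ≈ -20128.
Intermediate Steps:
J(m(13, -3)) - 1*20603 = 168*√8 - 1*20603 = 168*(2*√2) - 20603 = 336*√2 - 20603 = -20603 + 336*√2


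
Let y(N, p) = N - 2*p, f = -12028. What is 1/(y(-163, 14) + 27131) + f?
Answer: -324034319/26940 ≈ -12028.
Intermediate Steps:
1/(y(-163, 14) + 27131) + f = 1/((-163 - 2*14) + 27131) - 12028 = 1/((-163 - 28) + 27131) - 12028 = 1/(-191 + 27131) - 12028 = 1/26940 - 12028 = -324034319/26940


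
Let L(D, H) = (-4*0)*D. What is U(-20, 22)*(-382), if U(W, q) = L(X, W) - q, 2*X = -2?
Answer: 8404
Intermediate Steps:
X = -1 (X = (1/2)*(-2) = -1)
L(D, H) = 0 (L(D, H) = 0*D = 0)
U(W, q) = -q (U(W, q) = 0 - q = -q)
U(-20, 22)*(-382) = -1*22*(-382) = -22*(-382) = 8404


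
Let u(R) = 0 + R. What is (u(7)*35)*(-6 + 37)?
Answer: 7595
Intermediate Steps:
u(R) = R
(u(7)*35)*(-6 + 37) = (7*35)*(-6 + 37) = 245*31 = 7595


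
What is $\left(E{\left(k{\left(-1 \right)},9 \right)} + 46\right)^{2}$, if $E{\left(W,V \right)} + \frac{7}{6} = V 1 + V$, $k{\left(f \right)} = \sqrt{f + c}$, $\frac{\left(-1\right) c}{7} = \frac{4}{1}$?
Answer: $\frac{142129}{36} \approx 3948.0$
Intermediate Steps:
$c = -28$ ($c = - 7 \cdot \frac{4}{1} = - 7 \cdot 4 \cdot 1 = \left(-7\right) 4 = -28$)
$k{\left(f \right)} = \sqrt{-28 + f}$ ($k{\left(f \right)} = \sqrt{f - 28} = \sqrt{-28 + f}$)
$E{\left(W,V \right)} = - \frac{7}{6} + 2 V$ ($E{\left(W,V \right)} = - \frac{7}{6} + \left(V 1 + V\right) = - \frac{7}{6} + \left(V + V\right) = - \frac{7}{6} + 2 V$)
$\left(E{\left(k{\left(-1 \right)},9 \right)} + 46\right)^{2} = \left(\left(- \frac{7}{6} + 2 \cdot 9\right) + 46\right)^{2} = \left(\left(- \frac{7}{6} + 18\right) + 46\right)^{2} = \left(\frac{101}{6} + 46\right)^{2} = \left(\frac{377}{6}\right)^{2} = \frac{142129}{36}$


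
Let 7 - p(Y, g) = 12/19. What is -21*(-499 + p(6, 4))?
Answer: 196560/19 ≈ 10345.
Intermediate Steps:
p(Y, g) = 121/19 (p(Y, g) = 7 - 12/19 = 121/19)
-21*(-499 + p(6, 4)) = -21*(-499 + 121/19) = -21*(-9360/19) = 196560/19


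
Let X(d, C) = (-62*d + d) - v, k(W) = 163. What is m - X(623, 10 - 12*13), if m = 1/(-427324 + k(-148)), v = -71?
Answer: 16203071051/427161 ≈ 37932.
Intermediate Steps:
X(d, C) = 71 - 61*d (X(d, C) = (-62*d + d) - 1*(-71) = -61*d + 71 = 71 - 61*d)
m = -1/427161 (m = 1/(-427324 + 163) = 1/(-427161) = -1/427161 ≈ -2.3410e-6)
m - X(623, 10 - 12*13) = -1/427161 - (71 - 61*623) = -1/427161 - (71 - 38003) = -1/427161 - 1*(-37932) = -1/427161 + 37932 = 16203071051/427161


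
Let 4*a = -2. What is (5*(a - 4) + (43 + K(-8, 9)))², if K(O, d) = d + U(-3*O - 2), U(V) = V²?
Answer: 1054729/4 ≈ 2.6368e+5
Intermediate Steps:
a = -½ (a = (¼)*(-2) = -½ ≈ -0.50000)
K(O, d) = d + (-2 - 3*O)² (K(O, d) = d + (-3*O - 2)² = d + (-2 - 3*O)²)
(5*(a - 4) + (43 + K(-8, 9)))² = (5*(-½ - 4) + (43 + (9 + (2 + 3*(-8))²)))² = (5*(-9/2) + (43 + (9 + (2 - 24)²)))² = (-45/2 + (43 + (9 + (-22)²)))² = (-45/2 + (43 + (9 + 484)))² = (-45/2 + (43 + 493))² = (-45/2 + 536)² = (1027/2)² = 1054729/4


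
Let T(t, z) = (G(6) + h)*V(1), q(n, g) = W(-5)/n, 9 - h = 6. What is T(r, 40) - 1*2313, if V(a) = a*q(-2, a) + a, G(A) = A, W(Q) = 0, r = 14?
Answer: -2304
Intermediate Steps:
h = 3 (h = 9 - 1*6 = 9 - 6 = 3)
q(n, g) = 0 (q(n, g) = 0/n = 0)
V(a) = a (V(a) = a*0 + a = 0 + a = a)
T(t, z) = 9 (T(t, z) = (6 + 3)*1 = 9*1 = 9)
T(r, 40) - 1*2313 = 9 - 1*2313 = 9 - 2313 = -2304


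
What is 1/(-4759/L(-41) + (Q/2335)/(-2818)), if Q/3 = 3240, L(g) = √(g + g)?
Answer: -52445471112/9805893156989093017 - 2060494464574831*I*√82/9805893156989093017 ≈ -5.3484e-9 - 0.0019028*I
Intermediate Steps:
L(g) = √2*√g (L(g) = √(2*g) = √2*√g)
Q = 9720 (Q = 3*3240 = 9720)
1/(-4759/L(-41) + (Q/2335)/(-2818)) = 1/(-4759*(-I*√82/82) + (9720/2335)/(-2818)) = 1/(-4759*(-I*√82/82) + (9720*(1/2335))*(-1/2818)) = 1/(-4759*(-I*√82/82) + (1944/467)*(-1/2818)) = 1/(-(-4759)*I*√82/82 - 972/658003) = 1/(4759*I*√82/82 - 972/658003) = 1/(-972/658003 + 4759*I*√82/82)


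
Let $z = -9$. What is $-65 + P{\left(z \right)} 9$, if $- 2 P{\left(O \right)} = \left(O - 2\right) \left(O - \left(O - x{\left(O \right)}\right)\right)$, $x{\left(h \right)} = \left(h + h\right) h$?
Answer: $7954$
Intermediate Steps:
$x{\left(h \right)} = 2 h^{2}$ ($x{\left(h \right)} = 2 h h = 2 h^{2}$)
$P{\left(O \right)} = - O^{2} \left(-2 + O\right)$ ($P{\left(O \right)} = - \frac{\left(O - 2\right) \left(O + \left(2 O^{2} - O\right)\right)}{2} = - \frac{\left(-2 + O\right) \left(O + \left(- O + 2 O^{2}\right)\right)}{2} = - \frac{\left(-2 + O\right) 2 O^{2}}{2} = - \frac{2 O^{2} \left(-2 + O\right)}{2} = - O^{2} \left(-2 + O\right)$)
$-65 + P{\left(z \right)} 9 = -65 + \left(-9\right)^{2} \left(2 - -9\right) 9 = -65 + 81 \left(2 + 9\right) 9 = -65 + 81 \cdot 11 \cdot 9 = -65 + 891 \cdot 9 = -65 + 8019 = 7954$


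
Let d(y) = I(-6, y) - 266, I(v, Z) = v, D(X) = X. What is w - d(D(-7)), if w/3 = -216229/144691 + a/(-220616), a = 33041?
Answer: 8525099769247/31921149656 ≈ 267.07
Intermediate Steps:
d(y) = -272 (d(y) = -6 - 266 = -272)
w = -157452937185/31921149656 (w = 3*(-216229/144691 + 33041/(-220616)) = 3*(-216229*1/144691 + 33041*(-1/220616)) = 3*(-216229/144691 - 33041/220616) = 3*(-52484312395/31921149656) = -157452937185/31921149656 ≈ -4.9326)
w - d(D(-7)) = -157452937185/31921149656 - 1*(-272) = -157452937185/31921149656 + 272 = 8525099769247/31921149656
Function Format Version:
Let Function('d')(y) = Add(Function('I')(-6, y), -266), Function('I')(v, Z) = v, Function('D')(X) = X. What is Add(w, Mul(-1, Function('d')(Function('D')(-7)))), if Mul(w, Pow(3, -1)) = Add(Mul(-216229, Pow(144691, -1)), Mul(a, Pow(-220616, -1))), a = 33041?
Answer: Rational(8525099769247, 31921149656) ≈ 267.07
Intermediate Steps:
Function('d')(y) = -272 (Function('d')(y) = Add(-6, -266) = -272)
w = Rational(-157452937185, 31921149656) (w = Mul(3, Add(Mul(-216229, Pow(144691, -1)), Mul(33041, Pow(-220616, -1)))) = Mul(3, Add(Mul(-216229, Rational(1, 144691)), Mul(33041, Rational(-1, 220616)))) = Mul(3, Add(Rational(-216229, 144691), Rational(-33041, 220616))) = Mul(3, Rational(-52484312395, 31921149656)) = Rational(-157452937185, 31921149656) ≈ -4.9326)
Add(w, Mul(-1, Function('d')(Function('D')(-7)))) = Add(Rational(-157452937185, 31921149656), Mul(-1, -272)) = Add(Rational(-157452937185, 31921149656), 272) = Rational(8525099769247, 31921149656)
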